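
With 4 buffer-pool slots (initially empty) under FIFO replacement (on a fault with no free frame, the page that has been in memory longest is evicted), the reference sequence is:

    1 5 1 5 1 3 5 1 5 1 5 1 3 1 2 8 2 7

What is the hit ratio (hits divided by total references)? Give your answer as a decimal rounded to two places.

0.67

1: fault, frames {1}
5: fault, frames {1,5}
1: hit
5: hit
1: hit
3: fault, frames {1,5,3}
5: hit
1: hit
5: hit
1: hit
5: hit
1: hit
3: hit
1: hit
2: fault, frames {1,5,3,2}
8: fault, evict 1, frames {5,3,2,8}
2: hit
7: fault, evict 5, frames {3,2,8,7}
Hits: 12 of 18 references → 12/18 = 0.6667.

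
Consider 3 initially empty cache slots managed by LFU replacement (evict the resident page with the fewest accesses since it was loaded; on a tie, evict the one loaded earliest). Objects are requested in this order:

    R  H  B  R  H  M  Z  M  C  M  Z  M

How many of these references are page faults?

R: miss, frames {R}
H: miss, frames {R,H}
B: miss, frames {R,H,B}
R: hit
H: hit
M: miss, evict B, frames {R,H,M}
Z: miss, evict M, frames {R,H,Z}
M: miss, evict Z, frames {R,H,M}
C: miss, evict M, frames {R,H,C}
M: miss, evict C, frames {R,H,M}
Z: miss, evict M, frames {R,H,Z}
M: miss, evict Z, frames {R,H,M}
Page faults: 10.

10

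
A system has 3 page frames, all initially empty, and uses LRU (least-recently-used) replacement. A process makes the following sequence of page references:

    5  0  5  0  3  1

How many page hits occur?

5: fault, frames (5)
0: fault, frames (5 0)
5: hit
0: hit
3: fault, frames (5 0 3)
1: fault, evict 5, frames (0 3 1)
Hits: 2.

2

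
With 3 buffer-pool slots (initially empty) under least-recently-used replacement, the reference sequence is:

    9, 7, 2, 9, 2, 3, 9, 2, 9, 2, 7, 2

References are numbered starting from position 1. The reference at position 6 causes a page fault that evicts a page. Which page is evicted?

7

pos 1: 9: miss, frames (9)
pos 2: 7: miss, frames (9 7)
pos 3: 2: miss, frames (9 7 2)
pos 4: 9: hit
pos 5: 2: hit
pos 6: 3: miss, evict 7, frames (9 2 3)
At position 6, page 7 is evicted.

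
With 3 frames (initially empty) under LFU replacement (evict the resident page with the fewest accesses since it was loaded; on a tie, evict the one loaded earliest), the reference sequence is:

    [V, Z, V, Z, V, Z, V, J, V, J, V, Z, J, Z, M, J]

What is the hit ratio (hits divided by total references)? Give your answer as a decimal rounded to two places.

V → fault, frames (V)
Z → fault, frames (V Z)
V → hit
Z → hit
V → hit
Z → hit
V → hit
J → fault, frames (V Z J)
V → hit
J → hit
V → hit
Z → hit
J → hit
Z → hit
M → fault, evict J, frames (V Z M)
J → fault, evict M, frames (V Z J)
Hits: 11 of 16 references → 11/16 = 0.6875.

0.69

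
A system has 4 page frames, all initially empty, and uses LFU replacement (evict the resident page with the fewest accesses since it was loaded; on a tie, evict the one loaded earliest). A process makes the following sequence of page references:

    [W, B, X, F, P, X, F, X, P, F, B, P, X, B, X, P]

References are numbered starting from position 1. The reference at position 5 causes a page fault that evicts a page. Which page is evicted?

W

pos 1: W -> miss, frames {W}
pos 2: B -> miss, frames {W,B}
pos 3: X -> miss, frames {W,B,X}
pos 4: F -> miss, frames {W,B,X,F}
pos 5: P -> miss, evict W, frames {B,X,F,P}
At position 5, page W is evicted.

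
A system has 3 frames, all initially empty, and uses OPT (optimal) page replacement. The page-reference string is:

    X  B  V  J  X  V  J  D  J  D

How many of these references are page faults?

X → fault, frames {X}
B → fault, frames {X,B}
V → fault, frames {X,B,V}
J → fault, evict B, frames {X,V,J}
X → hit
V → hit
J → hit
D → fault, evict V, frames {X,J,D}
J → hit
D → hit
Page faults: 5.

5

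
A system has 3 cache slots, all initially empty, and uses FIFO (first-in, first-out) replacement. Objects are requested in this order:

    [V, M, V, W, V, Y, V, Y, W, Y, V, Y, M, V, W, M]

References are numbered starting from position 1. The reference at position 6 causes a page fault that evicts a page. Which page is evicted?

pos 1: V -> miss, frames (V)
pos 2: M -> miss, frames (V M)
pos 3: V -> hit
pos 4: W -> miss, frames (V M W)
pos 5: V -> hit
pos 6: Y -> miss, evict V, frames (M W Y)
At position 6, page V is evicted.

V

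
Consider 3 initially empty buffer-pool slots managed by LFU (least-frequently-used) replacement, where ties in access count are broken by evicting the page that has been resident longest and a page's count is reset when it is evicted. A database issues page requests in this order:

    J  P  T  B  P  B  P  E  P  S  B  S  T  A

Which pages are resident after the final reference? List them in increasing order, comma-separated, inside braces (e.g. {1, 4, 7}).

{A, B, P}

J → fault, frames [J]
P → fault, frames [J, P]
T → fault, frames [J, P, T]
B → fault, evict J, frames [P, T, B]
P → hit
B → hit
P → hit
E → fault, evict T, frames [P, B, E]
P → hit
S → fault, evict E, frames [P, B, S]
B → hit
S → hit
T → fault, evict S, frames [P, B, T]
A → fault, evict T, frames [P, B, A]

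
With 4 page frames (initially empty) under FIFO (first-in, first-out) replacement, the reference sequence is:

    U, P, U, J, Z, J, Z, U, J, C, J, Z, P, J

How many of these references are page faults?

5

U → fault, frames {U}
P → fault, frames {U,P}
U → hit
J → fault, frames {U,P,J}
Z → fault, frames {U,P,J,Z}
J → hit
Z → hit
U → hit
J → hit
C → fault, evict U, frames {P,J,Z,C}
J → hit
Z → hit
P → hit
J → hit
Page faults: 5.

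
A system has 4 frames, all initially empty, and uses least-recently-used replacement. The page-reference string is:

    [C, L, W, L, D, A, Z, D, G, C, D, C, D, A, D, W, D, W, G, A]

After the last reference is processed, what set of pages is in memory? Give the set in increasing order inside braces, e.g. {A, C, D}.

C -> miss, frames [C]
L -> miss, frames [C, L]
W -> miss, frames [C, L, W]
L -> hit
D -> miss, frames [C, W, L, D]
A -> miss, evict C, frames [W, L, D, A]
Z -> miss, evict W, frames [L, D, A, Z]
D -> hit
G -> miss, evict L, frames [A, Z, D, G]
C -> miss, evict A, frames [Z, D, G, C]
D -> hit
C -> hit
D -> hit
A -> miss, evict Z, frames [G, C, D, A]
D -> hit
W -> miss, evict G, frames [C, A, D, W]
D -> hit
W -> hit
G -> miss, evict C, frames [A, D, W, G]
A -> hit

{A, D, G, W}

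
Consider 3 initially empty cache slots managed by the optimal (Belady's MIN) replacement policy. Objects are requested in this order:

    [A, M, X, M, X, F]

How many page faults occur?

A: fault, frames {A}
M: fault, frames {A,M}
X: fault, frames {A,M,X}
M: hit
X: hit
F: fault, evict X, frames {A,M,F}
Page faults: 4.

4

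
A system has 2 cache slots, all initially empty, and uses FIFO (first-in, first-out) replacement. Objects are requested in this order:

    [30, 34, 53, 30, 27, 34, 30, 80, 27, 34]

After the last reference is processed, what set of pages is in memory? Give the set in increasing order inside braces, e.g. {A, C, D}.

30 → miss, frames (30)
34 → miss, frames (30 34)
53 → miss, evict 30, frames (34 53)
30 → miss, evict 34, frames (53 30)
27 → miss, evict 53, frames (30 27)
34 → miss, evict 30, frames (27 34)
30 → miss, evict 27, frames (34 30)
80 → miss, evict 34, frames (30 80)
27 → miss, evict 30, frames (80 27)
34 → miss, evict 80, frames (27 34)

{27, 34}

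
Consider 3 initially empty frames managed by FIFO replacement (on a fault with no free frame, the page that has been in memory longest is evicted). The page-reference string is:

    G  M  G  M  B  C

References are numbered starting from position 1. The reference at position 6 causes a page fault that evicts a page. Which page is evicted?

pos 1: G -> fault, frames {G}
pos 2: M -> fault, frames {G,M}
pos 3: G -> hit
pos 4: M -> hit
pos 5: B -> fault, frames {G,M,B}
pos 6: C -> fault, evict G, frames {M,B,C}
At position 6, page G is evicted.

G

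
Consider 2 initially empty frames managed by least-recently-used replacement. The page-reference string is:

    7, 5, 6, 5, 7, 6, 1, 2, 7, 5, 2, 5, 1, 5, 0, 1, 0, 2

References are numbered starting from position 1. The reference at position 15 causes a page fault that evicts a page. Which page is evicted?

pos 1: 7: miss, frames (7)
pos 2: 5: miss, frames (7 5)
pos 3: 6: miss, evict 7, frames (5 6)
pos 4: 5: hit
pos 5: 7: miss, evict 6, frames (5 7)
pos 6: 6: miss, evict 5, frames (7 6)
pos 7: 1: miss, evict 7, frames (6 1)
pos 8: 2: miss, evict 6, frames (1 2)
pos 9: 7: miss, evict 1, frames (2 7)
pos 10: 5: miss, evict 2, frames (7 5)
pos 11: 2: miss, evict 7, frames (5 2)
pos 12: 5: hit
pos 13: 1: miss, evict 2, frames (5 1)
pos 14: 5: hit
pos 15: 0: miss, evict 1, frames (5 0)
At position 15, page 1 is evicted.

1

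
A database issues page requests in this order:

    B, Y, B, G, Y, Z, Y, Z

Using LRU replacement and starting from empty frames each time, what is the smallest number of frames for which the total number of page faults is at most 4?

f=1: 8 faults
f=2: 5 faults
f=3: 4 faults
f=4: 4 faults
Smallest f with faults ≤ 4 is 3.

3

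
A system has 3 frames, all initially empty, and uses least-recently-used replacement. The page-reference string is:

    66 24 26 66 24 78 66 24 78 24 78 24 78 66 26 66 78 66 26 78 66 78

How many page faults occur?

66 -> fault, frames [66]
24 -> fault, frames [66, 24]
26 -> fault, frames [66, 24, 26]
66 -> hit
24 -> hit
78 -> fault, evict 26, frames [66, 24, 78]
66 -> hit
24 -> hit
78 -> hit
24 -> hit
78 -> hit
24 -> hit
78 -> hit
66 -> hit
26 -> fault, evict 24, frames [78, 66, 26]
66 -> hit
78 -> hit
66 -> hit
26 -> hit
78 -> hit
66 -> hit
78 -> hit
Page faults: 5.

5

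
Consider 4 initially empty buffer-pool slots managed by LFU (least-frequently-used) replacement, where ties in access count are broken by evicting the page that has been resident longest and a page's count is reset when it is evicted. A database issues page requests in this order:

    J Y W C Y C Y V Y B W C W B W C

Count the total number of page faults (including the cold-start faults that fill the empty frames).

J → miss, frames [J]
Y → miss, frames [J, Y]
W → miss, frames [J, Y, W]
C → miss, frames [J, Y, W, C]
Y → hit
C → hit
Y → hit
V → miss, evict J, frames [Y, W, C, V]
Y → hit
B → miss, evict W, frames [Y, C, V, B]
W → miss, evict V, frames [Y, C, B, W]
C → hit
W → hit
B → hit
W → hit
C → hit
Page faults: 7.

7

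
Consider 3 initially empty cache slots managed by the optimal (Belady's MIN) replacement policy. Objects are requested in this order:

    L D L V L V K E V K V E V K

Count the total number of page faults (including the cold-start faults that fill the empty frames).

5

L → fault, frames (L)
D → fault, frames (L D)
L → hit
V → fault, frames (L D V)
L → hit
V → hit
K → fault, evict D, frames (L V K)
E → fault, evict L, frames (V K E)
V → hit
K → hit
V → hit
E → hit
V → hit
K → hit
Page faults: 5.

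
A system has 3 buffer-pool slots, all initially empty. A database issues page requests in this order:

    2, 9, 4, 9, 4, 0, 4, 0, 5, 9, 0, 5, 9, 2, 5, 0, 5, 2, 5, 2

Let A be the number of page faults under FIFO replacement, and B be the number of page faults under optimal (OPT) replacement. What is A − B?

Under FIFO: F F F . . F . . F F . . . F . F F . . . → 9 faults.
Under OPT: F F F . . F . . F . . . . F . . . . . . → 6 faults.
A − B = 9 − 6 = 3.

3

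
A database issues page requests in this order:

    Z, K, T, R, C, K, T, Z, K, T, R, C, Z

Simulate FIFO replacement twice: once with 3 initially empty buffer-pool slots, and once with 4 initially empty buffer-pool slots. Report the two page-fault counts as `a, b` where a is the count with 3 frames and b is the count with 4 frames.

3 frames: F F F F F F F F . . F F . → 10 faults.
4 frames: F F F F F . . F F F F F F → 11 faults.
11 > 10: adding a frame increased faults — Belady's anomaly.

10, 11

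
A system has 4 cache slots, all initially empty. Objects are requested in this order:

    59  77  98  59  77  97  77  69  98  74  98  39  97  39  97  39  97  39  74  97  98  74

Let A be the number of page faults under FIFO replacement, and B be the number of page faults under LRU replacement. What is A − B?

Under FIFO: F F F . . F . F . F . F . . . . . . . . F . → 8 faults.
Under LRU: F F F . . F . F F F . F F . . . . . . . . . → 9 faults.
A − B = 8 − 9 = -1.

-1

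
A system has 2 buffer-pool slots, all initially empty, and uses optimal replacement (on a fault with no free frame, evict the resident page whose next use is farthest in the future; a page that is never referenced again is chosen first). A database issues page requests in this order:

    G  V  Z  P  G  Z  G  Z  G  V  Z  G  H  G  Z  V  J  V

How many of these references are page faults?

11

G: fault, frames [G]
V: fault, frames [G, V]
Z: fault, evict V, frames [G, Z]
P: fault, evict Z, frames [G, P]
G: hit
Z: fault, evict P, frames [G, Z]
G: hit
Z: hit
G: hit
V: fault, evict G, frames [Z, V]
Z: hit
G: fault, evict V, frames [Z, G]
H: fault, evict Z, frames [G, H]
G: hit
Z: fault, evict H, frames [G, Z]
V: fault, evict Z, frames [G, V]
J: fault, evict G, frames [V, J]
V: hit
Page faults: 11.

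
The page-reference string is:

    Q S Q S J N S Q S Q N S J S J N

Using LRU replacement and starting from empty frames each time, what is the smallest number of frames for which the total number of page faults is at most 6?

f=1: 16 faults
f=2: 10 faults
f=3: 6 faults
f=4: 4 faults
Smallest f with faults ≤ 6 is 3.

3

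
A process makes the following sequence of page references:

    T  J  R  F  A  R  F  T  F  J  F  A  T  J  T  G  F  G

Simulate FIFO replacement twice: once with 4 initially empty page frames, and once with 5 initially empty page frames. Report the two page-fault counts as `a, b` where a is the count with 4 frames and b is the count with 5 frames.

4 frames: F F F F F . . F . F . . . . . F F . → 9 faults.
5 frames: F F F F F . . . . . . . . . . F . . → 6 faults.
6 < 9: adding a frame reduced faults, as is typical.

9, 6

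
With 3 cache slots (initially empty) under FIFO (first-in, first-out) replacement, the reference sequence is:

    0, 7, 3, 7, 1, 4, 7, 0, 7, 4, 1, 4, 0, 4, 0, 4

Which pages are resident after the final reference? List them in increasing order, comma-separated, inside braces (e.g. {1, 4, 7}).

{0, 1, 4}

0: miss, frames {0}
7: miss, frames {0,7}
3: miss, frames {0,7,3}
7: hit
1: miss, evict 0, frames {7,3,1}
4: miss, evict 7, frames {3,1,4}
7: miss, evict 3, frames {1,4,7}
0: miss, evict 1, frames {4,7,0}
7: hit
4: hit
1: miss, evict 4, frames {7,0,1}
4: miss, evict 7, frames {0,1,4}
0: hit
4: hit
0: hit
4: hit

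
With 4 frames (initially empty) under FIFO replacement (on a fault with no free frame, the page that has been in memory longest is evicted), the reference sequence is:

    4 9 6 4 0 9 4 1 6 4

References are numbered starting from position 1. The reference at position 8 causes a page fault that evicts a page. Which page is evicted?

pos 1: 4 -> miss, frames (4)
pos 2: 9 -> miss, frames (4 9)
pos 3: 6 -> miss, frames (4 9 6)
pos 4: 4 -> hit
pos 5: 0 -> miss, frames (4 9 6 0)
pos 6: 9 -> hit
pos 7: 4 -> hit
pos 8: 1 -> miss, evict 4, frames (9 6 0 1)
At position 8, page 4 is evicted.

4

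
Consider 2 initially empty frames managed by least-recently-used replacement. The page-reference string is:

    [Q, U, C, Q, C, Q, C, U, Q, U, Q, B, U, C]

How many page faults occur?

9

Q -> miss, frames [Q]
U -> miss, frames [Q, U]
C -> miss, evict Q, frames [U, C]
Q -> miss, evict U, frames [C, Q]
C -> hit
Q -> hit
C -> hit
U -> miss, evict Q, frames [C, U]
Q -> miss, evict C, frames [U, Q]
U -> hit
Q -> hit
B -> miss, evict U, frames [Q, B]
U -> miss, evict Q, frames [B, U]
C -> miss, evict B, frames [U, C]
Page faults: 9.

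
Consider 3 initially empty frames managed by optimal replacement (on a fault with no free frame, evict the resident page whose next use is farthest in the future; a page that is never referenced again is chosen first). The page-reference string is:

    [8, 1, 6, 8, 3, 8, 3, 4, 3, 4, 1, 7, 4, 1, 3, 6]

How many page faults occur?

8

8: miss, frames (8)
1: miss, frames (8 1)
6: miss, frames (8 1 6)
8: hit
3: miss, evict 6, frames (8 1 3)
8: hit
3: hit
4: miss, evict 8, frames (1 3 4)
3: hit
4: hit
1: hit
7: miss, evict 3, frames (1 4 7)
4: hit
1: hit
3: miss, evict 7, frames (1 4 3)
6: miss, evict 3, frames (1 4 6)
Page faults: 8.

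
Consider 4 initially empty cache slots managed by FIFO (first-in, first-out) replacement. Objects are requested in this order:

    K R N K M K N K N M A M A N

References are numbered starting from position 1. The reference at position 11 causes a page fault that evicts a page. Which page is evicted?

pos 1: K → fault, frames (K)
pos 2: R → fault, frames (K R)
pos 3: N → fault, frames (K R N)
pos 4: K → hit
pos 5: M → fault, frames (K R N M)
pos 6: K → hit
pos 7: N → hit
pos 8: K → hit
pos 9: N → hit
pos 10: M → hit
pos 11: A → fault, evict K, frames (R N M A)
At position 11, page K is evicted.

K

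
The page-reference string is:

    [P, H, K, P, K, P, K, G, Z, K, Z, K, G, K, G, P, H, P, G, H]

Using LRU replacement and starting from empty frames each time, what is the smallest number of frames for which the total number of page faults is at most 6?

f=1: 20 faults
f=2: 12 faults
f=3: 7 faults
f=4: 6 faults
f=5: 5 faults
Smallest f with faults ≤ 6 is 4.

4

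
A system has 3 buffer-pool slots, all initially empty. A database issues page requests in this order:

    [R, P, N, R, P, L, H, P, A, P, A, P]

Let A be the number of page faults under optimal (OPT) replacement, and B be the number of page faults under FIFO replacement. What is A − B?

-1

Under OPT: F F F . . F F . F . . . → 6 faults.
Under FIFO: F F F . . F F F F . . . → 7 faults.
A − B = 6 − 7 = -1.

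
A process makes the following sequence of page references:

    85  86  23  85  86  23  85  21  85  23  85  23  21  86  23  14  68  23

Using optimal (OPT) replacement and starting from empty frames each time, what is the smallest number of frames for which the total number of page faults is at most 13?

f=1: 18 faults
f=2: 11 faults
f=3: 7 faults
f=4: 6 faults
f=5: 6 faults
f=6: 6 faults
Smallest f with faults ≤ 13 is 2.

2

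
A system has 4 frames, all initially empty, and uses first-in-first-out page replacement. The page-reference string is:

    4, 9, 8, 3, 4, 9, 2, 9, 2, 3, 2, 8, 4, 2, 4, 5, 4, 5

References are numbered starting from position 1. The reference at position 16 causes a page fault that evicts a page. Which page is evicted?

pos 1: 4: miss, frames (4)
pos 2: 9: miss, frames (4 9)
pos 3: 8: miss, frames (4 9 8)
pos 4: 3: miss, frames (4 9 8 3)
pos 5: 4: hit
pos 6: 9: hit
pos 7: 2: miss, evict 4, frames (9 8 3 2)
pos 8: 9: hit
pos 9: 2: hit
pos 10: 3: hit
pos 11: 2: hit
pos 12: 8: hit
pos 13: 4: miss, evict 9, frames (8 3 2 4)
pos 14: 2: hit
pos 15: 4: hit
pos 16: 5: miss, evict 8, frames (3 2 4 5)
At position 16, page 8 is evicted.

8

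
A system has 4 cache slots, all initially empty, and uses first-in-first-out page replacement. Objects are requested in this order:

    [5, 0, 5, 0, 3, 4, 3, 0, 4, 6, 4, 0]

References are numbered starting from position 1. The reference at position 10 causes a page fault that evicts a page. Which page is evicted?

pos 1: 5 → fault, frames [5]
pos 2: 0 → fault, frames [5, 0]
pos 3: 5 → hit
pos 4: 0 → hit
pos 5: 3 → fault, frames [5, 0, 3]
pos 6: 4 → fault, frames [5, 0, 3, 4]
pos 7: 3 → hit
pos 8: 0 → hit
pos 9: 4 → hit
pos 10: 6 → fault, evict 5, frames [0, 3, 4, 6]
At position 10, page 5 is evicted.

5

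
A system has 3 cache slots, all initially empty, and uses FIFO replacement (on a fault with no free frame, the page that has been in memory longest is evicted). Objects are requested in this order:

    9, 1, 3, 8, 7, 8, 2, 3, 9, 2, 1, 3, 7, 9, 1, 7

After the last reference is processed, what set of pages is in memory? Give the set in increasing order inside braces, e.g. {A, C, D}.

{1, 7, 9}

9: fault, frames [9]
1: fault, frames [9, 1]
3: fault, frames [9, 1, 3]
8: fault, evict 9, frames [1, 3, 8]
7: fault, evict 1, frames [3, 8, 7]
8: hit
2: fault, evict 3, frames [8, 7, 2]
3: fault, evict 8, frames [7, 2, 3]
9: fault, evict 7, frames [2, 3, 9]
2: hit
1: fault, evict 2, frames [3, 9, 1]
3: hit
7: fault, evict 3, frames [9, 1, 7]
9: hit
1: hit
7: hit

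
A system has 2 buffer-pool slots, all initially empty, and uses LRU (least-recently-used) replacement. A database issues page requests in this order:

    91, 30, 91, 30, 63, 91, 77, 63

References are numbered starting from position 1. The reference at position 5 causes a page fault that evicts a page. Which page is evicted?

pos 1: 91 -> fault, frames (91)
pos 2: 30 -> fault, frames (91 30)
pos 3: 91 -> hit
pos 4: 30 -> hit
pos 5: 63 -> fault, evict 91, frames (30 63)
At position 5, page 91 is evicted.

91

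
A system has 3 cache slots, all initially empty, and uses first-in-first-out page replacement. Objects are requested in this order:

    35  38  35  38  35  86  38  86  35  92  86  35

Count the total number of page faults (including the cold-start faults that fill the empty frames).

35 → miss, frames (35)
38 → miss, frames (35 38)
35 → hit
38 → hit
35 → hit
86 → miss, frames (35 38 86)
38 → hit
86 → hit
35 → hit
92 → miss, evict 35, frames (38 86 92)
86 → hit
35 → miss, evict 38, frames (86 92 35)
Page faults: 5.

5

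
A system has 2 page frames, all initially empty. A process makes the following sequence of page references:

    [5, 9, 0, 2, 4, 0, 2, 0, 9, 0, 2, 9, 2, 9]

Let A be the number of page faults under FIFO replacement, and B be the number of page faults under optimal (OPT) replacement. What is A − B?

3

Under FIFO: F F F F F F F . F F F F . . → 11 faults.
Under OPT: F F F F F . F . F . F . . . → 8 faults.
A − B = 11 − 8 = 3.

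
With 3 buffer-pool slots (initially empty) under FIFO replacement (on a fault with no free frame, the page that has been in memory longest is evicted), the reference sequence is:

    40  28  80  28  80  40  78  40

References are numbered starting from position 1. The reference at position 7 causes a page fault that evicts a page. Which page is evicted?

40

pos 1: 40: fault, frames (40)
pos 2: 28: fault, frames (40 28)
pos 3: 80: fault, frames (40 28 80)
pos 4: 28: hit
pos 5: 80: hit
pos 6: 40: hit
pos 7: 78: fault, evict 40, frames (28 80 78)
At position 7, page 40 is evicted.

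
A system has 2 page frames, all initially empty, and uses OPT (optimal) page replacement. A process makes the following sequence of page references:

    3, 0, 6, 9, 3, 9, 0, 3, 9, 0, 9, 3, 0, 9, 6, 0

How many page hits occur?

3 -> miss, frames (3)
0 -> miss, frames (3 0)
6 -> miss, evict 0, frames (3 6)
9 -> miss, evict 6, frames (3 9)
3 -> hit
9 -> hit
0 -> miss, evict 9, frames (3 0)
3 -> hit
9 -> miss, evict 3, frames (0 9)
0 -> hit
9 -> hit
3 -> miss, evict 9, frames (0 3)
0 -> hit
9 -> miss, evict 3, frames (0 9)
6 -> miss, evict 9, frames (0 6)
0 -> hit
Hits: 7.

7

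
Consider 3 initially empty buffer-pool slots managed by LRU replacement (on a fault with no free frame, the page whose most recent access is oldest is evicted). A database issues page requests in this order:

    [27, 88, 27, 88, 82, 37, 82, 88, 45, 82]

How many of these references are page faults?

27: miss, frames {27}
88: miss, frames {27,88}
27: hit
88: hit
82: miss, frames {27,88,82}
37: miss, evict 27, frames {88,82,37}
82: hit
88: hit
45: miss, evict 37, frames {82,88,45}
82: hit
Page faults: 5.

5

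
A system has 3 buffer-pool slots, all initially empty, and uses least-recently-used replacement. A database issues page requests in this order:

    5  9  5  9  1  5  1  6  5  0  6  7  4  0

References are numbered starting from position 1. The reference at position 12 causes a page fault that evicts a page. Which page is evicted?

pos 1: 5 → miss, frames {5}
pos 2: 9 → miss, frames {5,9}
pos 3: 5 → hit
pos 4: 9 → hit
pos 5: 1 → miss, frames {5,9,1}
pos 6: 5 → hit
pos 7: 1 → hit
pos 8: 6 → miss, evict 9, frames {5,1,6}
pos 9: 5 → hit
pos 10: 0 → miss, evict 1, frames {6,5,0}
pos 11: 6 → hit
pos 12: 7 → miss, evict 5, frames {0,6,7}
At position 12, page 5 is evicted.

5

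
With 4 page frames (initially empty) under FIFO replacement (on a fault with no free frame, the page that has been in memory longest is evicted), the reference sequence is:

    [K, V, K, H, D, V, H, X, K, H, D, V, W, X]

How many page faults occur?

8

K → fault, frames {K}
V → fault, frames {K,V}
K → hit
H → fault, frames {K,V,H}
D → fault, frames {K,V,H,D}
V → hit
H → hit
X → fault, evict K, frames {V,H,D,X}
K → fault, evict V, frames {H,D,X,K}
H → hit
D → hit
V → fault, evict H, frames {D,X,K,V}
W → fault, evict D, frames {X,K,V,W}
X → hit
Page faults: 8.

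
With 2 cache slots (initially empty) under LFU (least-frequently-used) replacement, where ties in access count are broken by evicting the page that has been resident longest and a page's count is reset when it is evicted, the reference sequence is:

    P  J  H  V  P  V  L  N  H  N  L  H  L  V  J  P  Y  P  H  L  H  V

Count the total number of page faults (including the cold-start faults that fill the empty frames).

19

P → fault, frames {P}
J → fault, frames {P,J}
H → fault, evict P, frames {J,H}
V → fault, evict J, frames {H,V}
P → fault, evict H, frames {V,P}
V → hit
L → fault, evict P, frames {V,L}
N → fault, evict L, frames {V,N}
H → fault, evict N, frames {V,H}
N → fault, evict H, frames {V,N}
L → fault, evict N, frames {V,L}
H → fault, evict L, frames {V,H}
L → fault, evict H, frames {V,L}
V → hit
J → fault, evict L, frames {V,J}
P → fault, evict J, frames {V,P}
Y → fault, evict P, frames {V,Y}
P → fault, evict Y, frames {V,P}
H → fault, evict P, frames {V,H}
L → fault, evict H, frames {V,L}
H → fault, evict L, frames {V,H}
V → hit
Page faults: 19.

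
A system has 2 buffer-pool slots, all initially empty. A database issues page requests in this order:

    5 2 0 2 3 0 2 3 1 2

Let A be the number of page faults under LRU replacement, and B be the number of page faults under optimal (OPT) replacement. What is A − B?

3

Under LRU: F F F . F F F F F F → 9 faults.
Under OPT: F F F . F . F . F . → 6 faults.
A − B = 9 − 6 = 3.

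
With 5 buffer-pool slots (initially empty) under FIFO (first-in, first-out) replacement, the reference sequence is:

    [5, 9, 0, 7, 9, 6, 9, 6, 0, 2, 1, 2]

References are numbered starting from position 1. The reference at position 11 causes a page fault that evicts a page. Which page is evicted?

9

pos 1: 5 → fault, frames (5)
pos 2: 9 → fault, frames (5 9)
pos 3: 0 → fault, frames (5 9 0)
pos 4: 7 → fault, frames (5 9 0 7)
pos 5: 9 → hit
pos 6: 6 → fault, frames (5 9 0 7 6)
pos 7: 9 → hit
pos 8: 6 → hit
pos 9: 0 → hit
pos 10: 2 → fault, evict 5, frames (9 0 7 6 2)
pos 11: 1 → fault, evict 9, frames (0 7 6 2 1)
At position 11, page 9 is evicted.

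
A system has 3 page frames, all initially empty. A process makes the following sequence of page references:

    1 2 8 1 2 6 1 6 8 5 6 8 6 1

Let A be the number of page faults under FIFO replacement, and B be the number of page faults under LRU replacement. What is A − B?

2

Under FIFO: F F F . . F F . . F . F F F → 9 faults.
Under LRU: F F F . . F . . F F . . . F → 7 faults.
A − B = 9 − 7 = 2.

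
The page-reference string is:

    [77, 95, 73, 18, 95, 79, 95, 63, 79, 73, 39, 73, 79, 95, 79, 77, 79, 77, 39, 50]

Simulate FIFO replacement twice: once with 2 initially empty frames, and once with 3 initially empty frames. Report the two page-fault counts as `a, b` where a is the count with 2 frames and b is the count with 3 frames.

2 frames: F F F F F F . F . F F . F F . F F . F F → 15 faults.
3 frames: F F F F . F F F . F F . F F . F . . F F → 14 faults.
14 < 15: adding a frame reduced faults, as is typical.

15, 14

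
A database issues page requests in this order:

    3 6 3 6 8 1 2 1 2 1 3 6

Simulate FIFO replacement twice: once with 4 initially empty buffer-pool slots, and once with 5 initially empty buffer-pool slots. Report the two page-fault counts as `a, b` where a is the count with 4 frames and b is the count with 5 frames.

4 frames: F F . . F F F . . . F F → 7 faults.
5 frames: F F . . F F F . . . . . → 5 faults.
5 < 7: adding a frame reduced faults, as is typical.

7, 5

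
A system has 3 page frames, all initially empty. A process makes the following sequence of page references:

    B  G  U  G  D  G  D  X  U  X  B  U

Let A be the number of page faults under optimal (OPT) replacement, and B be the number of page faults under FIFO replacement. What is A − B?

Under OPT: F F F . F . . F . . F . → 6 faults.
Under FIFO: F F F . F . . F . . F F → 7 faults.
A − B = 6 − 7 = -1.

-1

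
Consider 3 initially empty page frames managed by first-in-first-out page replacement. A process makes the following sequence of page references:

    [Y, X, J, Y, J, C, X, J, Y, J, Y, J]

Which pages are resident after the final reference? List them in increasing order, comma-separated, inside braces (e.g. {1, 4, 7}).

{C, J, Y}

Y → miss, frames {Y}
X → miss, frames {Y,X}
J → miss, frames {Y,X,J}
Y → hit
J → hit
C → miss, evict Y, frames {X,J,C}
X → hit
J → hit
Y → miss, evict X, frames {J,C,Y}
J → hit
Y → hit
J → hit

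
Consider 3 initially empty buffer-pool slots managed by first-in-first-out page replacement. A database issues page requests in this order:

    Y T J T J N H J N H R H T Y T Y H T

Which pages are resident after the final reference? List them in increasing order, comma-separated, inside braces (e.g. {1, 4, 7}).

Y → miss, frames [Y]
T → miss, frames [Y, T]
J → miss, frames [Y, T, J]
T → hit
J → hit
N → miss, evict Y, frames [T, J, N]
H → miss, evict T, frames [J, N, H]
J → hit
N → hit
H → hit
R → miss, evict J, frames [N, H, R]
H → hit
T → miss, evict N, frames [H, R, T]
Y → miss, evict H, frames [R, T, Y]
T → hit
Y → hit
H → miss, evict R, frames [T, Y, H]
T → hit

{H, T, Y}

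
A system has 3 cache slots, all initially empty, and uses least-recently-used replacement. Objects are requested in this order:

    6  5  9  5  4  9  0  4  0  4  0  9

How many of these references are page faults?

6: fault, frames {6}
5: fault, frames {6,5}
9: fault, frames {6,5,9}
5: hit
4: fault, evict 6, frames {9,5,4}
9: hit
0: fault, evict 5, frames {4,9,0}
4: hit
0: hit
4: hit
0: hit
9: hit
Page faults: 5.

5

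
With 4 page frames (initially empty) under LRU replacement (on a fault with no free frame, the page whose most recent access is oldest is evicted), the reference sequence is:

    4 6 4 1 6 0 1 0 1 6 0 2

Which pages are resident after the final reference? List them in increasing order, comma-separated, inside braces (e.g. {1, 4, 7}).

4 -> miss, frames [4]
6 -> miss, frames [4, 6]
4 -> hit
1 -> miss, frames [6, 4, 1]
6 -> hit
0 -> miss, frames [4, 1, 6, 0]
1 -> hit
0 -> hit
1 -> hit
6 -> hit
0 -> hit
2 -> miss, evict 4, frames [1, 6, 0, 2]

{0, 1, 2, 6}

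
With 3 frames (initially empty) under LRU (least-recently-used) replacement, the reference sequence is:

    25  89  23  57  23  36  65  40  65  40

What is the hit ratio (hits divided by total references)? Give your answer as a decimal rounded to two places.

0.30

25: miss, frames [25]
89: miss, frames [25, 89]
23: miss, frames [25, 89, 23]
57: miss, evict 25, frames [89, 23, 57]
23: hit
36: miss, evict 89, frames [57, 23, 36]
65: miss, evict 57, frames [23, 36, 65]
40: miss, evict 23, frames [36, 65, 40]
65: hit
40: hit
Hits: 3 of 10 references → 3/10 = 0.3000.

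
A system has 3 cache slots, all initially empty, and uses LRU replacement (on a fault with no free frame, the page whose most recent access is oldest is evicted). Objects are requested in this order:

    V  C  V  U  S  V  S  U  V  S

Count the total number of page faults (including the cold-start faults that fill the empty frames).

V: fault, frames (V)
C: fault, frames (V C)
V: hit
U: fault, frames (C V U)
S: fault, evict C, frames (V U S)
V: hit
S: hit
U: hit
V: hit
S: hit
Page faults: 4.

4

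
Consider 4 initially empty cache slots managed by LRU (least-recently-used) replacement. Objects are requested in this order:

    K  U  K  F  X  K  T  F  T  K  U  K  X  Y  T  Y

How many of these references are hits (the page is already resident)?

7

K: fault, frames {K}
U: fault, frames {K,U}
K: hit
F: fault, frames {U,K,F}
X: fault, frames {U,K,F,X}
K: hit
T: fault, evict U, frames {F,X,K,T}
F: hit
T: hit
K: hit
U: fault, evict X, frames {F,T,K,U}
K: hit
X: fault, evict F, frames {T,U,K,X}
Y: fault, evict T, frames {U,K,X,Y}
T: fault, evict U, frames {K,X,Y,T}
Y: hit
Hits: 7.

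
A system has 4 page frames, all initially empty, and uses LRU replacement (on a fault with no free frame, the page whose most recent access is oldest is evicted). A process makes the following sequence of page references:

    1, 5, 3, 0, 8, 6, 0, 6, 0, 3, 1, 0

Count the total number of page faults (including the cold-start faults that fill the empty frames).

1 → miss, frames [1]
5 → miss, frames [1, 5]
3 → miss, frames [1, 5, 3]
0 → miss, frames [1, 5, 3, 0]
8 → miss, evict 1, frames [5, 3, 0, 8]
6 → miss, evict 5, frames [3, 0, 8, 6]
0 → hit
6 → hit
0 → hit
3 → hit
1 → miss, evict 8, frames [6, 0, 3, 1]
0 → hit
Page faults: 7.

7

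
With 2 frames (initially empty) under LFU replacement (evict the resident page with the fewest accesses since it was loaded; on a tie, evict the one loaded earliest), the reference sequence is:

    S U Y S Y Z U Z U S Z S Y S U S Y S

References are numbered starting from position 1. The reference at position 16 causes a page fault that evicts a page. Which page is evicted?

pos 1: S: fault, frames [S]
pos 2: U: fault, frames [S, U]
pos 3: Y: fault, evict S, frames [U, Y]
pos 4: S: fault, evict U, frames [Y, S]
pos 5: Y: hit
pos 6: Z: fault, evict S, frames [Y, Z]
pos 7: U: fault, evict Z, frames [Y, U]
pos 8: Z: fault, evict U, frames [Y, Z]
pos 9: U: fault, evict Z, frames [Y, U]
pos 10: S: fault, evict U, frames [Y, S]
pos 11: Z: fault, evict S, frames [Y, Z]
pos 12: S: fault, evict Z, frames [Y, S]
pos 13: Y: hit
pos 14: S: hit
pos 15: U: fault, evict S, frames [Y, U]
pos 16: S: fault, evict U, frames [Y, S]
At position 16, page U is evicted.

U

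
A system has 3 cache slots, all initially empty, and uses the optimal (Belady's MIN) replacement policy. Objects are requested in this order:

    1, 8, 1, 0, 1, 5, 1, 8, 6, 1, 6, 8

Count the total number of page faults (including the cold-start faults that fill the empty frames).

5

1 → miss, frames [1]
8 → miss, frames [1, 8]
1 → hit
0 → miss, frames [1, 8, 0]
1 → hit
5 → miss, evict 0, frames [1, 8, 5]
1 → hit
8 → hit
6 → miss, evict 5, frames [1, 8, 6]
1 → hit
6 → hit
8 → hit
Page faults: 5.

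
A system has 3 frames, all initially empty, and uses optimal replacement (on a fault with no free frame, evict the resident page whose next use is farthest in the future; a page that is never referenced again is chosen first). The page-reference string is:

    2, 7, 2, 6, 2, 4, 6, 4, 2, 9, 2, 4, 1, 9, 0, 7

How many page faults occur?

2 -> miss, frames (2)
7 -> miss, frames (2 7)
2 -> hit
6 -> miss, frames (2 7 6)
2 -> hit
4 -> miss, evict 7, frames (2 6 4)
6 -> hit
4 -> hit
2 -> hit
9 -> miss, evict 6, frames (2 4 9)
2 -> hit
4 -> hit
1 -> miss, evict 4, frames (2 9 1)
9 -> hit
0 -> miss, evict 1, frames (2 9 0)
7 -> miss, evict 0, frames (2 9 7)
Page faults: 8.

8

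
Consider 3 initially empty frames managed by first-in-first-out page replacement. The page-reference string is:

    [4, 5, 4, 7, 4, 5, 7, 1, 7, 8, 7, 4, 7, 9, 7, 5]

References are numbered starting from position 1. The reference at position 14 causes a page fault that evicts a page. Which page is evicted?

pos 1: 4 -> miss, frames {4}
pos 2: 5 -> miss, frames {4,5}
pos 3: 4 -> hit
pos 4: 7 -> miss, frames {4,5,7}
pos 5: 4 -> hit
pos 6: 5 -> hit
pos 7: 7 -> hit
pos 8: 1 -> miss, evict 4, frames {5,7,1}
pos 9: 7 -> hit
pos 10: 8 -> miss, evict 5, frames {7,1,8}
pos 11: 7 -> hit
pos 12: 4 -> miss, evict 7, frames {1,8,4}
pos 13: 7 -> miss, evict 1, frames {8,4,7}
pos 14: 9 -> miss, evict 8, frames {4,7,9}
At position 14, page 8 is evicted.

8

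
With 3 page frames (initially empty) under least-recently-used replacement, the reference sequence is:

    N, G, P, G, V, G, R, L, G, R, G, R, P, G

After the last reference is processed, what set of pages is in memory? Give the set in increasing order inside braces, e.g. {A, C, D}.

{G, P, R}

N → fault, frames [N]
G → fault, frames [N, G]
P → fault, frames [N, G, P]
G → hit
V → fault, evict N, frames [P, G, V]
G → hit
R → fault, evict P, frames [V, G, R]
L → fault, evict V, frames [G, R, L]
G → hit
R → hit
G → hit
R → hit
P → fault, evict L, frames [G, R, P]
G → hit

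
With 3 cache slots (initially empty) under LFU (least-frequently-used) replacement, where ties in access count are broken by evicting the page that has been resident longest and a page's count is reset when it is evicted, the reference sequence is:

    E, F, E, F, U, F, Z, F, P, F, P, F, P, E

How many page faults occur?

E → fault, frames [E]
F → fault, frames [E, F]
E → hit
F → hit
U → fault, frames [E, F, U]
F → hit
Z → fault, evict U, frames [E, F, Z]
F → hit
P → fault, evict Z, frames [E, F, P]
F → hit
P → hit
F → hit
P → hit
E → hit
Page faults: 5.

5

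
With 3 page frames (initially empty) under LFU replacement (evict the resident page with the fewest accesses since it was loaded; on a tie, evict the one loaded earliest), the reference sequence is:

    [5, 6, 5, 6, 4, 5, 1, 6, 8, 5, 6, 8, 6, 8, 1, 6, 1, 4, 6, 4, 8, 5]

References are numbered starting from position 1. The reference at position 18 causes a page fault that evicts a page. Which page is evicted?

pos 1: 5: miss, frames (5)
pos 2: 6: miss, frames (5 6)
pos 3: 5: hit
pos 4: 6: hit
pos 5: 4: miss, frames (5 6 4)
pos 6: 5: hit
pos 7: 1: miss, evict 4, frames (5 6 1)
pos 8: 6: hit
pos 9: 8: miss, evict 1, frames (5 6 8)
pos 10: 5: hit
pos 11: 6: hit
pos 12: 8: hit
pos 13: 6: hit
pos 14: 8: hit
pos 15: 1: miss, evict 8, frames (5 6 1)
pos 16: 6: hit
pos 17: 1: hit
pos 18: 4: miss, evict 1, frames (5 6 4)
At position 18, page 1 is evicted.

1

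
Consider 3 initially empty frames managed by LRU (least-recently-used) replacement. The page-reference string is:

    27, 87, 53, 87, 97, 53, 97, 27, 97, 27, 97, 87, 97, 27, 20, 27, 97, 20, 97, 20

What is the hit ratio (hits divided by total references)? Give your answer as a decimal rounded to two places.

0.65

27 -> miss, frames {27}
87 -> miss, frames {27,87}
53 -> miss, frames {27,87,53}
87 -> hit
97 -> miss, evict 27, frames {53,87,97}
53 -> hit
97 -> hit
27 -> miss, evict 87, frames {53,97,27}
97 -> hit
27 -> hit
97 -> hit
87 -> miss, evict 53, frames {27,97,87}
97 -> hit
27 -> hit
20 -> miss, evict 87, frames {97,27,20}
27 -> hit
97 -> hit
20 -> hit
97 -> hit
20 -> hit
Hits: 13 of 20 references → 13/20 = 0.6500.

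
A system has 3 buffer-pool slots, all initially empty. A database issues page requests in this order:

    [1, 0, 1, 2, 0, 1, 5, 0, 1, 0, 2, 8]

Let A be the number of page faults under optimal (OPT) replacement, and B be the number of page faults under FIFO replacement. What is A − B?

-2

Under OPT: F F . F . . F . . . F F → 6 faults.
Under FIFO: F F . F . . F . F F F F → 8 faults.
A − B = 6 − 8 = -2.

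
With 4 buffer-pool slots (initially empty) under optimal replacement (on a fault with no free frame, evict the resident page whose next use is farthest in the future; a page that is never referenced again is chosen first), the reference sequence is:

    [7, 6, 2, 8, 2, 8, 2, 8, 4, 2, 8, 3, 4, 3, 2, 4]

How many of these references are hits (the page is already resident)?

7 -> fault, frames {7}
6 -> fault, frames {7,6}
2 -> fault, frames {7,6,2}
8 -> fault, frames {7,6,2,8}
2 -> hit
8 -> hit
2 -> hit
8 -> hit
4 -> fault, evict 6, frames {7,2,8,4}
2 -> hit
8 -> hit
3 -> fault, evict 8, frames {7,2,4,3}
4 -> hit
3 -> hit
2 -> hit
4 -> hit
Hits: 10.

10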